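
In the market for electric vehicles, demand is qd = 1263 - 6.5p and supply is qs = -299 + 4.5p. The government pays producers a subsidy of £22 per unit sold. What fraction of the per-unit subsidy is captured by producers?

Producer share = 13/22

Pre-subsidy: 1263 - 6.5p = -299 + 4.5p gives p* = 142, q* = 340.
With the subsidy, sellers receive ps = pb + 22 for each unit, where pb is the price buyers pay.
Supply in terms of pb becomes qs = -299 + 4.5(pb + 22) = -200 + 4.5pb. Setting this equal to demand: 1263 - 6.5pb = -200 + 4.5pb, so pb = 133.
Sellers receive ps = 133 + 22 = 155; q' = 1263 − 6.5·133 = 398.5.
Buyers' price falls by p* − pb = 142 − 133 = 9; sellers' price rises by ps − p* = 155 − 142 = 13.
So producers capture 13/22 = 13/22 of each unit of subsidy.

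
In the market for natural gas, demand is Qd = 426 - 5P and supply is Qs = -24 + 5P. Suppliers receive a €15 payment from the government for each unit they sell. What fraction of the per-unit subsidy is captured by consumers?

Pre-subsidy: 426 - 5P = -24 + 5P gives P* = 45, Q* = 201.
With the subsidy, sellers receive Ps = Pb + 15 for each unit, where Pb is the price buyers pay.
Supply in terms of Pb becomes Qs = -24 + 5(Pb + 15) = 51 + 5Pb. Setting this equal to demand: 426 - 5Pb = 51 + 5Pb, so Pb = 37.5.
Sellers receive Ps = 37.5 + 15 = 52.5; Q' = 426 − 5·37.5 = 238.5.
Buyers' price falls by P* − Pb = 45 − 37.5 = 7.5; sellers' price rises by Ps − P* = 52.5 − 45 = 7.5.
So consumers capture 7.5/15 = 0.5 of each unit of subsidy.

Consumer share = 0.5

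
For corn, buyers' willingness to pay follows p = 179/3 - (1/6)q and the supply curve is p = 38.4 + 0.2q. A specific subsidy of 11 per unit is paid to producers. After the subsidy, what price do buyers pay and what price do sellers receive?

Buyers pay 45; sellers receive 56

Pre-subsidy: 179/3 - (1/6)q = 38.4 + 0.2q gives q* = 58 and p* = 50.
With the subsidy, sellers receive ps = pb + 11 for each unit, where pb is the price buyers pay.
On the curves, pb = 179/3 - (1/6)q and ps = 38.4 + 0.2q; the wedge ps − pb = 11 gives 38.4 + 0.2q − (179/3 - (1/6)q) = 11, so q' = 88.
Then pb = 179/3 − (1/6)·88 = 45 and ps = 38.4 + 0.2·88 = 56.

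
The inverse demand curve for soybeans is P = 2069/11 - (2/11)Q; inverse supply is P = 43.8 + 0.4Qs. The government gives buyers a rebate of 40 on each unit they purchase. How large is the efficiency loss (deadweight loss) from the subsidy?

Deadweight loss = 1375

Pre-subsidy: 2069/11 - (2/11)Q = 43.8 + 0.4Q gives Q* = 248 and P* = 143.
With the rebate, buyers effectively pay Pb = Ps − 40, where Ps is the price sellers receive.
On the curves, Pb = 2069/11 - (2/11)Q and Ps = 43.8 + 0.4Q; the wedge Ps − Pb = 40 gives 43.8 + 0.4Q − (2069/11 - (2/11)Q) = 40, so Q' = 316.75.
Then Pb = 2069/11 − (2/11)·316.75 = 130.5 and Ps = 43.8 + 0.4·316.75 = 170.5.
The subsidy expands output by 316.75 − 248 = 68.75 past the efficient level; on those units the gap between marginal cost and willingness to pay runs from 0 up to 40.
DWL = ½ × 40 × 68.75 = 1375.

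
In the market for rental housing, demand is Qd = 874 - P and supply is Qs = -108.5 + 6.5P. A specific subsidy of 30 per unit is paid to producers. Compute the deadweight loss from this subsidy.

Pre-subsidy: 874 - P = -108.5 + 6.5P gives P* = 131, Q* = 743.
With the subsidy, sellers receive Ps = Pb + 30 for each unit, where Pb is the price buyers pay.
Supply in terms of Pb becomes Qs = -108.5 + 6.5(Pb + 30) = 86.5 + 6.5Pb. Setting this equal to demand: 874 - Pb = 86.5 + 6.5Pb, so Pb = 105.
Sellers receive Ps = 105 + 30 = 135; Q' = 874 − 1·105 = 769.
The subsidy expands output by 769 − 743 = 26 past the efficient level; on those units the gap between marginal cost and willingness to pay runs from 0 up to 30.
DWL = ½ × 30 × 26 = 390.

Deadweight loss = 390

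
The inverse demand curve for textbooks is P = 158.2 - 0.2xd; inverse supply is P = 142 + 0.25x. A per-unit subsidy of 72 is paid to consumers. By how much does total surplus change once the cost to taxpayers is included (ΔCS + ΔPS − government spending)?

Pre-subsidy: 158.2 - 0.2x = 142 + 0.25x gives x* = 36 and P* = 151.
With the rebate, buyers effectively pay Pb = Ps − 72, where Ps is the price sellers receive.
On the curves, Pb = 158.2 - 0.2x and Ps = 142 + 0.25x; the wedge Ps − Pb = 72 gives 142 + 0.25x − (158.2 - 0.2x) = 72, so x' = 196.
Then Pb = 158.2 − 0.2·196 = 119 and Ps = 142 + 0.25·196 = 191.
ΔCS = ½(36 + 196)(151 − 119) = 3712; ΔPS = ½(36 + 196)(191 − 151) = 4640.
Government spending = 72 × 196 = 14112.
Net change = 3712 + 4640 − 14112 = -5760. The loss equals the DWL triangle ½·72·160.

Net change in total surplus = -5760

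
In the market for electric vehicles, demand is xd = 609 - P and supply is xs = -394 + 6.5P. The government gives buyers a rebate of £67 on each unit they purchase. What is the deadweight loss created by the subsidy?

Deadweight loss = 58357/30

Pre-subsidy: 609 - P = -394 + 6.5P gives P* = 2006/15, x* = 7129/15.
With the rebate, buyers effectively pay Pb = Ps − 67, where Ps is the price sellers receive.
Demand in terms of Ps becomes xd = 609 − 1(Ps − 67) = 676 - Ps. Setting this equal to supply: 676 - Ps = -394 + 6.5Ps, so Ps = 428/3.
Buyers pay Pb = 428/3 − 67 = 227/3; x' = -394 + 6.5·(428/3) = 1600/3.
The subsidy expands output by 1600/3 − 7129/15 = 871/15 past the efficient level; on those units the gap between marginal cost and willingness to pay runs from 0 up to 67.
DWL = ½ × 67 × 871/15 = 58357/30.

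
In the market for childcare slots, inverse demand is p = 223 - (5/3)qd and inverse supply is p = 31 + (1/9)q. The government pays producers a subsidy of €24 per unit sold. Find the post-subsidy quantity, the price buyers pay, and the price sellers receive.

Pre-subsidy: 223 - (5/3)q = 31 + (1/9)q gives q* = 108 and p* = 43.
With the subsidy, sellers receive ps = pb + 24 for each unit, where pb is the price buyers pay.
On the curves, pb = 223 - (5/3)q and ps = 31 + (1/9)q; the wedge ps − pb = 24 gives 31 + (1/9)q − (223 - (5/3)q) = 24, so q' = 121.5.
Then pb = 223 − (5/3)·121.5 = 20.5 and ps = 31 + (1/9)·121.5 = 44.5.

q' = 121.5; buyers pay €20.5; sellers receive €44.5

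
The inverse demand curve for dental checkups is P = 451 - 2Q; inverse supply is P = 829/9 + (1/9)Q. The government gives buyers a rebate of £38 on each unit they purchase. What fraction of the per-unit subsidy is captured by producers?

Pre-subsidy: 451 - 2Q = 829/9 + (1/9)Q gives Q* = 170 and P* = 111.
With the rebate, buyers effectively pay Pb = Ps − 38, where Ps is the price sellers receive.
On the curves, Pb = 451 - 2Q and Ps = 829/9 + (1/9)Q; the wedge Ps − Pb = 38 gives 829/9 + (1/9)Q − (451 - 2Q) = 38, so Q' = 188.
Then Pb = 451 − 2·188 = 75 and Ps = 829/9 + (1/9)·188 = 113.
Buyers' price falls by P* − Pb = 111 − 75 = 36; sellers' price rises by Ps − P* = 113 − 111 = 2.
So producers capture 2/38 = 1/19 of each unit of subsidy.

Producer share = 1/19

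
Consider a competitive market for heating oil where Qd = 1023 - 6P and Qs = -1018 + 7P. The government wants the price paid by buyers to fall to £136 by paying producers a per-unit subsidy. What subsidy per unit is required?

At a buyer price of 136, quantity demanded is 1023 − 6·136 = 207.
Sellers supply 207 only when they receive Ps with -1018 + 7·Ps = 207, i.e. Ps = 175.
s = Ps − Pb = 175 − 136 = 39.

Required subsidy s = £39 per unit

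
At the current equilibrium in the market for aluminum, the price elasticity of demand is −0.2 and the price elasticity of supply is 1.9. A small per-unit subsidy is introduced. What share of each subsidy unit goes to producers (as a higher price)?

Producer share = 2/21

For a small subsidy around the equilibrium, the benefit split depends on the relative slopes, which at a point are proportional to the elasticities.
Buyer share = εs/(εs + |εd|) = 1.9/(1.9 + 0.2) = 19/21; seller share = |εd|/(εs + |εd|) = 2/21.
So producers capture 2/21 of the subsidy.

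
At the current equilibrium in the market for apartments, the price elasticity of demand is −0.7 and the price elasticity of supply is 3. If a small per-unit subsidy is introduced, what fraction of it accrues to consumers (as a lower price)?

For a small subsidy around the equilibrium, the benefit split depends on the relative slopes, which at a point are proportional to the elasticities.
Buyer share = εs/(εs + |εd|) = 3/(3 + 0.7) = 30/37; seller share = |εd|/(εs + |εd|) = 7/37.

Consumer share = 30/37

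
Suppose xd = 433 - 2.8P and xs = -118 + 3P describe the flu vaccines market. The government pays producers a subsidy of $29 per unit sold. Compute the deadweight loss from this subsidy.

Pre-subsidy: 433 - 2.8P = -118 + 3P gives P* = 95, x* = 167.
With the subsidy, sellers receive Ps = Pb + 29 for each unit, where Pb is the price buyers pay.
Supply in terms of Pb becomes xs = -118 + 3(Pb + 29) = -31 + 3Pb. Setting this equal to demand: 433 - 2.8Pb = -31 + 3Pb, so Pb = 80.
Sellers receive Ps = 80 + 29 = 109; x' = 433 − 2.8·80 = 209.
The subsidy expands output by 209 − 167 = 42 past the efficient level; on those units the gap between marginal cost and willingness to pay runs from 0 up to 29.
DWL = ½ × 29 × 42 = 609.

Deadweight loss = $609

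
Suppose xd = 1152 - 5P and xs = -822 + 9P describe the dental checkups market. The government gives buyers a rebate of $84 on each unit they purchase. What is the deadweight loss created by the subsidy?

Pre-subsidy: 1152 - 5P = -822 + 9P gives P* = 141, x* = 447.
With the rebate, buyers effectively pay Pb = Ps − 84, where Ps is the price sellers receive.
Demand in terms of Ps becomes xd = 1152 − 5(Ps − 84) = 1572 - 5Ps. Setting this equal to supply: 1572 - 5Ps = -822 + 9Ps, so Ps = 171.
Buyers pay Pb = 171 − 84 = 87; x' = -822 + 9·171 = 717.
The subsidy expands output by 717 − 447 = 270 past the efficient level; on those units the gap between marginal cost and willingness to pay runs from 0 up to 84.
DWL = ½ × 84 × 270 = 11340.

Deadweight loss = $11340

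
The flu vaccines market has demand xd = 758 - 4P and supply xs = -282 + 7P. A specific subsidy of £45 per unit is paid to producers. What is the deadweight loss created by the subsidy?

Pre-subsidy: 758 - 4P = -282 + 7P gives P* = 1040/11, x* = 4178/11.
With the subsidy, sellers receive Ps = Pb + 45 for each unit, where Pb is the price buyers pay.
Supply in terms of Pb becomes xs = -282 + 7(Pb + 45) = 33 + 7Pb. Setting this equal to demand: 758 - 4Pb = 33 + 7Pb, so Pb = 725/11.
Sellers receive Ps = 725/11 + 45 = 1220/11; x' = 758 − 4·(725/11) = 5438/11.
The subsidy expands output by 5438/11 − 4178/11 = 1260/11 past the efficient level; on those units the gap between marginal cost and willingness to pay runs from 0 up to 45.
DWL = ½ × 45 × 1260/11 = 28350/11.

Deadweight loss = 28350/11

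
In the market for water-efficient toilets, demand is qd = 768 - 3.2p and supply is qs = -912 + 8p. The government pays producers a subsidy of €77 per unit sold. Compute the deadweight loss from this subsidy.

Deadweight loss = €6776

Pre-subsidy: 768 - 3.2p = -912 + 8p gives p* = 150, q* = 288.
With the subsidy, sellers receive ps = pb + 77 for each unit, where pb is the price buyers pay.
Supply in terms of pb becomes qs = -912 + 8(pb + 77) = -296 + 8pb. Setting this equal to demand: 768 - 3.2pb = -296 + 8pb, so pb = 95.
Sellers receive ps = 95 + 77 = 172; q' = 768 − 3.2·95 = 464.
The subsidy expands output by 464 − 288 = 176 past the efficient level; on those units the gap between marginal cost and willingness to pay runs from 0 up to 77.
DWL = ½ × 77 × 176 = 6776.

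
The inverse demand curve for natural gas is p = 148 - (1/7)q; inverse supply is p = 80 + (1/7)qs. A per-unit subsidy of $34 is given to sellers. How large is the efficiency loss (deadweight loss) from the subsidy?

Pre-subsidy: 148 - (1/7)q = 80 + (1/7)q gives q* = 238 and p* = 114.
With the subsidy, sellers receive ps = pb + 34 for each unit, where pb is the price buyers pay.
On the curves, pb = 148 - (1/7)q and ps = 80 + (1/7)q; the wedge ps − pb = 34 gives 80 + (1/7)q − (148 - (1/7)q) = 34, so q' = 357.
Then pb = 148 − (1/7)·357 = 97 and ps = 80 + (1/7)·357 = 131.
The subsidy expands output by 357 − 238 = 119 past the efficient level; on those units the gap between marginal cost and willingness to pay runs from 0 up to 34.
DWL = ½ × 34 × 119 = 2023.

Deadweight loss = $2023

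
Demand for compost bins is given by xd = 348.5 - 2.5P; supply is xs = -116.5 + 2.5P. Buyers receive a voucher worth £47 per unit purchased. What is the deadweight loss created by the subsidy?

Deadweight loss = £1380.625

Pre-subsidy: 348.5 - 2.5P = -116.5 + 2.5P gives P* = 93, x* = 116.
With the rebate, buyers effectively pay Pb = Ps − 47, where Ps is the price sellers receive.
Demand in terms of Ps becomes xd = 348.5 − 2.5(Ps − 47) = 466 - 2.5Ps. Setting this equal to supply: 466 - 2.5Ps = -116.5 + 2.5Ps, so Ps = 116.5.
Buyers pay Pb = 116.5 − 47 = 69.5; x' = -116.5 + 2.5·116.5 = 174.75.
The subsidy expands output by 174.75 − 116 = 58.75 past the efficient level; on those units the gap between marginal cost and willingness to pay runs from 0 up to 47.
DWL = ½ × 47 × 58.75 = 1380.625.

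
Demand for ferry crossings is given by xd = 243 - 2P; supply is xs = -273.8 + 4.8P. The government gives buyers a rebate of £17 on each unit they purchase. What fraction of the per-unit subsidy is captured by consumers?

Consumer share = 12/17

Pre-subsidy: 243 - 2P = -273.8 + 4.8P gives P* = 76, x* = 91.
With the rebate, buyers effectively pay Pb = Ps − 17, where Ps is the price sellers receive.
Demand in terms of Ps becomes xd = 243 − 2(Ps − 17) = 277 - 2Ps. Setting this equal to supply: 277 - 2Ps = -273.8 + 4.8Ps, so Ps = 81.
Buyers pay Pb = 81 − 17 = 64; x' = -273.8 + 4.8·81 = 115.
Buyers' price falls by P* − Pb = 76 − 64 = 12; sellers' price rises by Ps − P* = 81 − 76 = 5.
So consumers capture 12/17 = 12/17 of each unit of subsidy.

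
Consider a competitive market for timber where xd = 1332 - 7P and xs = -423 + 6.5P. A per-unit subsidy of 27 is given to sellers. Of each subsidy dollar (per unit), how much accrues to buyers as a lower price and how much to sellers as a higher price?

Pre-subsidy: 1332 - 7P = -423 + 6.5P gives P* = 130, x* = 422.
With the subsidy, sellers receive Ps = Pb + 27 for each unit, where Pb is the price buyers pay.
Supply in terms of Pb becomes xs = -423 + 6.5(Pb + 27) = -247.5 + 6.5Pb. Setting this equal to demand: 1332 - 7Pb = -247.5 + 6.5Pb, so Pb = 117.
Sellers receive Ps = 117 + 27 = 144; x' = 1332 − 7·117 = 513.
Buyers' price falls by P* − Pb = 130 − 117 = 13; sellers' price rises by Ps − P* = 144 − 130 = 14.

Buyers gain 13 per unit; sellers gain 14 per unit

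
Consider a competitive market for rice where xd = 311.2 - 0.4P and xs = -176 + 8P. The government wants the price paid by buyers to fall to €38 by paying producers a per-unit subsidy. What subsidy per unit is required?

At a buyer price of 38, quantity demanded is 311.2 − 0.4·38 = 296.
Sellers supply 296 only when they receive Ps with -176 + 8·Ps = 296, i.e. Ps = 59.
s = Ps − Pb = 59 − 38 = 21.

Required subsidy s = €21 per unit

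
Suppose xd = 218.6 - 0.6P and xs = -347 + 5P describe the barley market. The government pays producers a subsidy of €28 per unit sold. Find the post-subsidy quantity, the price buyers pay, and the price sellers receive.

x' = 173; buyers pay €76; sellers receive €104

Pre-subsidy: 218.6 - 0.6P = -347 + 5P gives P* = 101, x* = 158.
With the subsidy, sellers receive Ps = Pb + 28 for each unit, where Pb is the price buyers pay.
Supply in terms of Pb becomes xs = -347 + 5(Pb + 28) = -207 + 5Pb. Setting this equal to demand: 218.6 - 0.6Pb = -207 + 5Pb, so Pb = 76.
Sellers receive Ps = 76 + 28 = 104; x' = 218.6 − 0.6·76 = 173.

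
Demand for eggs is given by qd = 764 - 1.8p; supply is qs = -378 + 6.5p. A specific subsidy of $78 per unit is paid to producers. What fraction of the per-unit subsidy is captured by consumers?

Consumer share = 65/83

Pre-subsidy: 764 - 1.8p = -378 + 6.5p gives p* = 11420/83, q* = 42856/83.
With the subsidy, sellers receive ps = pb + 78 for each unit, where pb is the price buyers pay.
Supply in terms of pb becomes qs = -378 + 6.5(pb + 78) = 129 + 6.5pb. Setting this equal to demand: 764 - 1.8pb = 129 + 6.5pb, so pb = 6350/83.
Sellers receive ps = 6350/83 + 78 = 12824/83; q' = 764 − 1.8·(6350/83) = 51982/83.
Buyers' price falls by p* − pb = 11420/83 − 6350/83 = 5070/83; sellers' price rises by ps − p* = 12824/83 − 11420/83 = 1404/83.
So consumers capture (5070/83)/78 = 65/83 of each unit of subsidy.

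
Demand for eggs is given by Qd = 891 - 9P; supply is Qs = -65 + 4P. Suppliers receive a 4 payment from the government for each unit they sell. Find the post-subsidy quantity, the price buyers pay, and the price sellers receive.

Q' = 3123/13; buyers pay 940/13; sellers receive 992/13

Pre-subsidy: 891 - 9P = -65 + 4P gives P* = 956/13, Q* = 2979/13.
With the subsidy, sellers receive Ps = Pb + 4 for each unit, where Pb is the price buyers pay.
Supply in terms of Pb becomes Qs = -65 + 4(Pb + 4) = -49 + 4Pb. Setting this equal to demand: 891 - 9Pb = -49 + 4Pb, so Pb = 940/13.
Sellers receive Ps = 940/13 + 4 = 992/13; Q' = 891 − 9·(940/13) = 3123/13.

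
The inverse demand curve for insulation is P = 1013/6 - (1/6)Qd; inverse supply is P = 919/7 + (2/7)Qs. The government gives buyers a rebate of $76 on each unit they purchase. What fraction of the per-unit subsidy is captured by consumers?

Consumer share = 7/19

Pre-subsidy: 1013/6 - (1/6)Q = 919/7 + (2/7)Q gives Q* = 83 and P* = 155.
With the rebate, buyers effectively pay Pb = Ps − 76, where Ps is the price sellers receive.
On the curves, Pb = 1013/6 - (1/6)Q and Ps = 919/7 + (2/7)Q; the wedge Ps − Pb = 76 gives 919/7 + (2/7)Q − (1013/6 - (1/6)Q) = 76, so Q' = 251.
Then Pb = 1013/6 − (1/6)·251 = 127 and Ps = 919/7 + (2/7)·251 = 203.
Buyers' price falls by P* − Pb = 155 − 127 = 28; sellers' price rises by Ps − P* = 203 − 155 = 48.
So consumers capture 28/76 = 7/19 of each unit of subsidy.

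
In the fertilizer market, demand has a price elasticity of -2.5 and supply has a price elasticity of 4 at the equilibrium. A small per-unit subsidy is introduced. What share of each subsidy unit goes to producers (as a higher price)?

For a small subsidy around the equilibrium, the benefit split depends on the relative slopes, which at a point are proportional to the elasticities.
Buyer share = εs/(εs + |εd|) = 4/(4 + 2.5) = 8/13; seller share = |εd|/(εs + |εd|) = 5/13.
So producers capture 5/13 of the subsidy.

Producer share = 5/13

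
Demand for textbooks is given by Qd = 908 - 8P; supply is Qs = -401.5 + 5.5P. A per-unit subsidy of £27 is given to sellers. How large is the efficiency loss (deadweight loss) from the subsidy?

Pre-subsidy: 908 - 8P = -401.5 + 5.5P gives P* = 97, Q* = 132.
With the subsidy, sellers receive Ps = Pb + 27 for each unit, where Pb is the price buyers pay.
Supply in terms of Pb becomes Qs = -401.5 + 5.5(Pb + 27) = -253 + 5.5Pb. Setting this equal to demand: 908 - 8Pb = -253 + 5.5Pb, so Pb = 86.
Sellers receive Ps = 86 + 27 = 113; Q' = 908 − 8·86 = 220.
The subsidy expands output by 220 − 132 = 88 past the efficient level; on those units the gap between marginal cost and willingness to pay runs from 0 up to 27.
DWL = ½ × 27 × 88 = 1188.

Deadweight loss = £1188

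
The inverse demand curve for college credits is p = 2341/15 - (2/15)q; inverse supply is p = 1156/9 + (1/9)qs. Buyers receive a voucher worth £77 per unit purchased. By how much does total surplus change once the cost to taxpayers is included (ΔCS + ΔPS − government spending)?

Pre-subsidy: 2341/15 - (2/15)q = 1156/9 + (1/9)q gives q* = 113 and p* = 141.
With the rebate, buyers effectively pay pb = ps − 77, where ps is the price sellers receive.
On the curves, pb = 2341/15 - (2/15)q and ps = 1156/9 + (1/9)q; the wedge ps − pb = 77 gives 1156/9 + (1/9)q − (2341/15 - (2/15)q) = 77, so q' = 428.
Then pb = 2341/15 − (2/15)·428 = 99 and ps = 1156/9 + (1/9)·428 = 176.
ΔCS = ½(113 + 428)(141 − 99) = 11361; ΔPS = ½(113 + 428)(176 − 141) = 9467.5.
Government spending = 77 × 428 = 32956.
Net change = 11361 + 9467.5 − 32956 = -12127.5. The loss equals the DWL triangle ½·77·315.

Net change in total surplus = -£12127.5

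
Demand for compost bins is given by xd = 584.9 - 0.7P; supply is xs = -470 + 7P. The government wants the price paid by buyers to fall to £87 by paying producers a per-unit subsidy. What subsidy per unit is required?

At a buyer price of 87, quantity demanded is 584.9 − 0.7·87 = 524.
Sellers supply 524 only when they receive Ps with -470 + 7·Ps = 524, i.e. Ps = 142.
s = Ps − Pb = 142 − 87 = 55.

Required subsidy s = £55 per unit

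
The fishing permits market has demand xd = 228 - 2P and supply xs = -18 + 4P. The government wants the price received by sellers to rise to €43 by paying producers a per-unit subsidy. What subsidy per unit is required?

Required subsidy s = €6 per unit

At a seller price of 43, quantity supplied is -18 + 4·43 = 154.
Buyers absorb 154 only when they pay Pb with 228 − 2·Pb = 154, i.e. Pb = 37.
s = Ps − Pb = 43 − 37 = 6.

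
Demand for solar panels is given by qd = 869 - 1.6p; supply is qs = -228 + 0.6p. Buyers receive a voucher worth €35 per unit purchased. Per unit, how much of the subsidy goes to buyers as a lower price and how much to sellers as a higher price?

Pre-subsidy: 869 - 1.6p = -228 + 0.6p gives p* = 5485/11, q* = 783/11.
With the rebate, buyers effectively pay pb = ps − 35, where ps is the price sellers receive.
Demand in terms of ps becomes qd = 869 − 1.6(ps − 35) = 925 - 1.6ps. Setting this equal to supply: 925 - 1.6ps = -228 + 0.6ps, so ps = 5765/11.
Buyers pay pb = 5765/11 − 35 = 5380/11; q' = -228 + 0.6·(5765/11) = 951/11.
Buyers' price falls by p* − pb = 5485/11 − 5380/11 = 105/11; sellers' price rises by ps − p* = 5765/11 − 5485/11 = 280/11.

Buyers gain 105/11 per unit; sellers gain 280/11 per unit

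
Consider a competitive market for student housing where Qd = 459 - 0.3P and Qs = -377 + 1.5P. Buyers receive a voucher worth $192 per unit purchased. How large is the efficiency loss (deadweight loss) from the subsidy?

Pre-subsidy: 459 - 0.3P = -377 + 1.5P gives P* = 4180/9, Q* = 959/3.
With the rebate, buyers effectively pay Pb = Ps − 192, where Ps is the price sellers receive.
Demand in terms of Ps becomes Qd = 459 − 0.3(Ps − 192) = 516.6 - 0.3Ps. Setting this equal to supply: 516.6 - 0.3Ps = -377 + 1.5Ps, so Ps = 4468/9.
Buyers pay Pb = 4468/9 − 192 = 2740/9; Q' = -377 + 1.5·(4468/9) = 1103/3.
The subsidy expands output by 1103/3 − 959/3 = 48 past the efficient level; on those units the gap between marginal cost and willingness to pay runs from 0 up to 192.
DWL = ½ × 192 × 48 = 4608.

Deadweight loss = $4608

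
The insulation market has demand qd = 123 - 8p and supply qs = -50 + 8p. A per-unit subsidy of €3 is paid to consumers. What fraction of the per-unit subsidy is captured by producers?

Producer share = 0.5

Pre-subsidy: 123 - 8p = -50 + 8p gives p* = 10.8125, q* = 36.5.
With the rebate, buyers effectively pay pb = ps − 3, where ps is the price sellers receive.
Demand in terms of ps becomes qd = 123 − 8(ps − 3) = 147 - 8ps. Setting this equal to supply: 147 - 8ps = -50 + 8ps, so ps = 12.3125.
Buyers pay pb = 12.3125 − 3 = 9.3125; q' = -50 + 8·12.3125 = 48.5.
Buyers' price falls by p* − pb = 10.8125 − 9.3125 = 1.5; sellers' price rises by ps − p* = 12.3125 − 10.8125 = 1.5.
So producers capture 1.5/3 = 0.5 of each unit of subsidy.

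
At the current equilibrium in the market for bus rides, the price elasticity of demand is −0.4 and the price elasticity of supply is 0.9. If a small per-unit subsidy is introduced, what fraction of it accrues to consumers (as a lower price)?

Consumer share = 9/13

For a small subsidy around the equilibrium, the benefit split depends on the relative slopes, which at a point are proportional to the elasticities.
Buyer share = εs/(εs + |εd|) = 0.9/(0.9 + 0.4) = 9/13; seller share = |εd|/(εs + |εd|) = 4/13.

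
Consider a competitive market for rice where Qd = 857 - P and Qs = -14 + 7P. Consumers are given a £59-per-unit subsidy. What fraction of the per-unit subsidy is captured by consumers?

Pre-subsidy: 857 - P = -14 + 7P gives P* = 108.875, Q* = 748.125.
With the rebate, buyers effectively pay Pb = Ps − 59, where Ps is the price sellers receive.
Demand in terms of Ps becomes Qd = 857 − 1(Ps − 59) = 916 - Ps. Setting this equal to supply: 916 - Ps = -14 + 7Ps, so Ps = 116.25.
Buyers pay Pb = 116.25 − 59 = 57.25; Q' = -14 + 7·116.25 = 799.75.
Buyers' price falls by P* − Pb = 108.875 − 57.25 = 51.625; sellers' price rises by Ps − P* = 116.25 − 108.875 = 7.375.
So consumers capture 51.625/59 = 0.875 of each unit of subsidy.

Consumer share = 0.875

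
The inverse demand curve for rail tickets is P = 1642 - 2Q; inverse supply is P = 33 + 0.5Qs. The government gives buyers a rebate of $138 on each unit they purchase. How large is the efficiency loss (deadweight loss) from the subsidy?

Deadweight loss = $3808.8

Pre-subsidy: 1642 - 2Q = 33 + 0.5Q gives Q* = 643.6 and P* = 354.8.
With the rebate, buyers effectively pay Pb = Ps − 138, where Ps is the price sellers receive.
On the curves, Pb = 1642 - 2Q and Ps = 33 + 0.5Q; the wedge Ps − Pb = 138 gives 33 + 0.5Q − (1642 - 2Q) = 138, so Q' = 698.8.
Then Pb = 1642 − 2·698.8 = 244.4 and Ps = 33 + 0.5·698.8 = 382.4.
The subsidy expands output by 698.8 − 643.6 = 55.2 past the efficient level; on those units the gap between marginal cost and willingness to pay runs from 0 up to 138.
DWL = ½ × 138 × 55.2 = 3808.8.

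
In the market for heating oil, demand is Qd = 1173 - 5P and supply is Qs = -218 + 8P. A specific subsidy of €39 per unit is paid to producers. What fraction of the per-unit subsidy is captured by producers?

Pre-subsidy: 1173 - 5P = -218 + 8P gives P* = 107, Q* = 638.
With the subsidy, sellers receive Ps = Pb + 39 for each unit, where Pb is the price buyers pay.
Supply in terms of Pb becomes Qs = -218 + 8(Pb + 39) = 94 + 8Pb. Setting this equal to demand: 1173 - 5Pb = 94 + 8Pb, so Pb = 83.
Sellers receive Ps = 83 + 39 = 122; Q' = 1173 − 5·83 = 758.
Buyers' price falls by P* − Pb = 107 − 83 = 24; sellers' price rises by Ps − P* = 122 − 107 = 15.
So producers capture 15/39 = 5/13 of each unit of subsidy.

Producer share = 5/13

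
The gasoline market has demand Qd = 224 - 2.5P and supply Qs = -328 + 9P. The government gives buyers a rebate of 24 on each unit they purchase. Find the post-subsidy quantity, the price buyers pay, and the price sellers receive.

Q' = 3472/23; buyers pay 672/23; sellers receive 1224/23

Pre-subsidy: 224 - 2.5P = -328 + 9P gives P* = 48, Q* = 104.
With the rebate, buyers effectively pay Pb = Ps − 24, where Ps is the price sellers receive.
Demand in terms of Ps becomes Qd = 224 − 2.5(Ps − 24) = 284 - 2.5Ps. Setting this equal to supply: 284 - 2.5Ps = -328 + 9Ps, so Ps = 1224/23.
Buyers pay Pb = 1224/23 − 24 = 672/23; Q' = -328 + 9·(1224/23) = 3472/23.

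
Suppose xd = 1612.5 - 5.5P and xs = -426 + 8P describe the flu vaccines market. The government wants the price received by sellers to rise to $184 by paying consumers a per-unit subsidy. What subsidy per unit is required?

At a seller price of 184, quantity supplied is -426 + 8·184 = 1046.
Buyers absorb 1046 only when they pay Pb with 1612.5 − 5.5·Pb = 1046, i.e. Pb = 103.
s = Ps − Pb = 184 − 103 = 81.

Required subsidy s = $81 per unit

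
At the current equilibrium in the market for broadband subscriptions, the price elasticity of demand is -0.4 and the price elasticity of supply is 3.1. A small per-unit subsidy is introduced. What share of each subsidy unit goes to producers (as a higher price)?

For a small subsidy around the equilibrium, the benefit split depends on the relative slopes, which at a point are proportional to the elasticities.
Buyer share = εs/(εs + |εd|) = 3.1/(3.1 + 0.4) = 31/35; seller share = |εd|/(εs + |εd|) = 4/35.
So producers capture 4/35 of the subsidy.

Producer share = 4/35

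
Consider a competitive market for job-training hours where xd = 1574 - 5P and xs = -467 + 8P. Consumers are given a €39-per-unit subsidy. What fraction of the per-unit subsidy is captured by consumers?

Consumer share = 8/13

Pre-subsidy: 1574 - 5P = -467 + 8P gives P* = 157, x* = 789.
With the rebate, buyers effectively pay Pb = Ps − 39, where Ps is the price sellers receive.
Demand in terms of Ps becomes xd = 1574 − 5(Ps − 39) = 1769 - 5Ps. Setting this equal to supply: 1769 - 5Ps = -467 + 8Ps, so Ps = 172.
Buyers pay Pb = 172 − 39 = 133; x' = -467 + 8·172 = 909.
Buyers' price falls by P* − Pb = 157 − 133 = 24; sellers' price rises by Ps − P* = 172 − 157 = 15.
So consumers capture 24/39 = 8/13 of each unit of subsidy.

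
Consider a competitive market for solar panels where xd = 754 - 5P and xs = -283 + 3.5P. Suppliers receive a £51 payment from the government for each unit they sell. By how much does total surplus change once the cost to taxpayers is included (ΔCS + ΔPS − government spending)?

Pre-subsidy: 754 - 5P = -283 + 3.5P gives P* = 122, x* = 144.
With the subsidy, sellers receive Ps = Pb + 51 for each unit, where Pb is the price buyers pay.
Supply in terms of Pb becomes xs = -283 + 3.5(Pb + 51) = -104.5 + 3.5Pb. Setting this equal to demand: 754 - 5Pb = -104.5 + 3.5Pb, so Pb = 101.
Sellers receive Ps = 101 + 51 = 152; x' = 754 − 5·101 = 249.
ΔCS = ½(144 + 249)(122 − 101) = 4126.5; ΔPS = ½(144 + 249)(152 − 122) = 5895.
Government spending = 51 × 249 = 12699.
Net change = 4126.5 + 5895 − 12699 = -2677.5. The loss equals the DWL triangle ½·51·105.

Net change in total surplus = -£2677.5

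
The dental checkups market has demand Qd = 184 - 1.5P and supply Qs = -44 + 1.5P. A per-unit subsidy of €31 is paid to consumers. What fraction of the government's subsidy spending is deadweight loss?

Pre-subsidy: 184 - 1.5P = -44 + 1.5P gives P* = 76, Q* = 70.
With the rebate, buyers effectively pay Pb = Ps − 31, where Ps is the price sellers receive.
Demand in terms of Ps becomes Qd = 184 − 1.5(Ps − 31) = 230.5 - 1.5Ps. Setting this equal to supply: 230.5 - 1.5Ps = -44 + 1.5Ps, so Ps = 91.5.
Buyers pay Pb = 91.5 − 31 = 60.5; Q' = -44 + 1.5·91.5 = 93.25.
ΔCS = ½(70 + 93.25)(76 − 60.5) = 1265.1875; ΔPS = ½(70 + 93.25)(91.5 − 76) = 1265.1875.
Government spending = 31 × 93.25 = 2890.75.
DWL = ½ × 31 × (93.25 − 70) = 360.375; fraction = 360.375 / 2890.75 = 93/746.

DWL / government spending = 93/746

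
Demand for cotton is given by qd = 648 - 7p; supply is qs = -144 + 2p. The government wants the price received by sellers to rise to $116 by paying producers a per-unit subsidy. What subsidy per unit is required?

At a seller price of 116, quantity supplied is -144 + 2·116 = 88.
Buyers absorb 88 only when they pay pb with 648 − 7·pb = 88, i.e. pb = 80.
s = ps − pb = 116 − 80 = 36.

Required subsidy s = $36 per unit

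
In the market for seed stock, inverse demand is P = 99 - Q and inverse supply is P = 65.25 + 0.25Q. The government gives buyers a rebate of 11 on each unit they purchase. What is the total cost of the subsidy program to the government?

Government cost = 393.8

Pre-subsidy: 99 - Q = 65.25 + 0.25Q gives Q* = 27 and P* = 72.
With the rebate, buyers effectively pay Pb = Ps − 11, where Ps is the price sellers receive.
On the curves, Pb = 99 - Q and Ps = 65.25 + 0.25Q; the wedge Ps − Pb = 11 gives 65.25 + 0.25Q − (99 - Q) = 11, so Q' = 35.8.
Then Pb = 99 − 1·35.8 = 63.2 and Ps = 65.25 + 0.25·35.8 = 74.2.
Government outlay = subsidy × quantity = 11 × 35.8 = 393.8.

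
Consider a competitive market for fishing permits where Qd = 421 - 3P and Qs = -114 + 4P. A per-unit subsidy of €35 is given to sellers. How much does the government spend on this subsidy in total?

Government cost = €8810

Pre-subsidy: 421 - 3P = -114 + 4P gives P* = 535/7, Q* = 1342/7.
With the subsidy, sellers receive Ps = Pb + 35 for each unit, where Pb is the price buyers pay.
Supply in terms of Pb becomes Qs = -114 + 4(Pb + 35) = 26 + 4Pb. Setting this equal to demand: 421 - 3Pb = 26 + 4Pb, so Pb = 395/7.
Sellers receive Ps = 395/7 + 35 = 640/7; Q' = 421 − 3·(395/7) = 1762/7.
Government outlay = subsidy × quantity = 35 × 1762/7 = 8810.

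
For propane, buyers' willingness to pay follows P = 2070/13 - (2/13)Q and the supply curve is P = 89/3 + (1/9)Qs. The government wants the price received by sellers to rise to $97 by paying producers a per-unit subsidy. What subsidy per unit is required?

At a seller price of 97, quantity supplied is -267 + 9·97 = 606.
Buyers absorb 606 only when they pay Pb = 2070/13 − (2/13)·606 = 66.
s = Ps − Pb = 97 − 66 = 31.

Required subsidy s = $31 per unit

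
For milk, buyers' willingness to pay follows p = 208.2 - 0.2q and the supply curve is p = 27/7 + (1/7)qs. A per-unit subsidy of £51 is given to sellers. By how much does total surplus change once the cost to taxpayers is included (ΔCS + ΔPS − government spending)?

Pre-subsidy: 208.2 - 0.2q = 27/7 + (1/7)q gives q* = 596 and p* = 89.
With the subsidy, sellers receive ps = pb + 51 for each unit, where pb is the price buyers pay.
On the curves, pb = 208.2 - 0.2q and ps = 27/7 + (1/7)q; the wedge ps − pb = 51 gives 27/7 + (1/7)q − (208.2 - 0.2q) = 51, so q' = 744.75.
Then pb = 208.2 − 0.2·744.75 = 59.25 and ps = 27/7 + (1/7)·744.75 = 110.25.
ΔCS = ½(596 + 744.75)(89 − 59.25) = 19943.65625; ΔPS = ½(596 + 744.75)(110.25 − 89) = 14245.46875.
Government spending = 51 × 744.75 = 37982.25.
Net change = 19943.65625 + 14245.46875 − 37982.25 = -3793.125. The loss equals the DWL triangle ½·51·148.75.

Net change in total surplus = -£3793.125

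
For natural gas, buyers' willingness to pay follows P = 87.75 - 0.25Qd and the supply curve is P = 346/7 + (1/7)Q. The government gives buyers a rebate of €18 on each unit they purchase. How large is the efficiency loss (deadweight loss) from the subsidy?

Pre-subsidy: 87.75 - 0.25Q = 346/7 + (1/7)Q gives Q* = 1073/11 and P* = 697/11.
With the rebate, buyers effectively pay Pb = Ps − 18, where Ps is the price sellers receive.
On the curves, Pb = 87.75 - 0.25Q and Ps = 346/7 + (1/7)Q; the wedge Ps − Pb = 18 gives 346/7 + (1/7)Q − (87.75 - 0.25Q) = 18, so Q' = 1577/11.
Then Pb = 87.75 − 0.25·(1577/11) = 571/11 and Ps = 346/7 + (1/7)·(1577/11) = 769/11.
The subsidy expands output by 1577/11 − 1073/11 = 504/11 past the efficient level; on those units the gap between marginal cost and willingness to pay runs from 0 up to 18.
DWL = ½ × 18 × 504/11 = 4536/11.

Deadweight loss = 4536/11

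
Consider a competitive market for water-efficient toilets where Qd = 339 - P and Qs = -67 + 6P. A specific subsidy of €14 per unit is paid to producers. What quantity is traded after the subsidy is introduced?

Pre-subsidy: 339 - P = -67 + 6P gives P* = 58, Q* = 281.
With the subsidy, sellers receive Ps = Pb + 14 for each unit, where Pb is the price buyers pay.
Supply in terms of Pb becomes Qs = -67 + 6(Pb + 14) = 17 + 6Pb. Setting this equal to demand: 339 - Pb = 17 + 6Pb, so Pb = 46.
Sellers receive Ps = 46 + 14 = 60; Q' = 339 − 1·46 = 293.

Q' = 293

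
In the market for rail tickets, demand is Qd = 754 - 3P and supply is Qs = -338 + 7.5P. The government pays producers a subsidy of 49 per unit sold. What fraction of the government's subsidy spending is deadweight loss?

Pre-subsidy: 754 - 3P = -338 + 7.5P gives P* = 104, Q* = 442.
With the subsidy, sellers receive Ps = Pb + 49 for each unit, where Pb is the price buyers pay.
Supply in terms of Pb becomes Qs = -338 + 7.5(Pb + 49) = 29.5 + 7.5Pb. Setting this equal to demand: 754 - 3Pb = 29.5 + 7.5Pb, so Pb = 69.
Sellers receive Ps = 69 + 49 = 118; Q' = 754 − 3·69 = 547.
ΔCS = ½(442 + 547)(104 − 69) = 17307.5; ΔPS = ½(442 + 547)(118 − 104) = 6923.
Government spending = 49 × 547 = 26803.
DWL = ½ × 49 × (547 − 442) = 2572.5; fraction = 2572.5 / 26803 = 105/1094.

DWL / government spending = 105/1094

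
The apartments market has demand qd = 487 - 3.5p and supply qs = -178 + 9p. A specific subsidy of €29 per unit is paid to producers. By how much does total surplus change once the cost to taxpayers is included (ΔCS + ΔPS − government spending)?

Net change in total surplus = -€1059.66

Pre-subsidy: 487 - 3.5p = -178 + 9p gives p* = 53.2, q* = 300.8.
With the subsidy, sellers receive ps = pb + 29 for each unit, where pb is the price buyers pay.
Supply in terms of pb becomes qs = -178 + 9(pb + 29) = 83 + 9pb. Setting this equal to demand: 487 - 3.5pb = 83 + 9pb, so pb = 32.32.
Sellers receive ps = 32.32 + 29 = 61.32; q' = 487 − 3.5·32.32 = 373.88.
ΔCS = ½(300.8 + 373.88)(53.2 − 32.32) = 7043.6592; ΔPS = ½(300.8 + 373.88)(61.32 − 53.2) = 2739.2008.
Government spending = 29 × 373.88 = 10842.52.
Net change = 7043.6592 + 2739.2008 − 10842.52 = -1059.66. The loss equals the DWL triangle ½·29·73.08.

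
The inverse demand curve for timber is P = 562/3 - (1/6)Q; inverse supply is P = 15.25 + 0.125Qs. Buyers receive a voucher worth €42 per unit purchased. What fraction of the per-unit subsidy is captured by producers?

Pre-subsidy: 562/3 - (1/6)Q = 15.25 + 0.125Q gives Q* = 590 and P* = 89.
With the rebate, buyers effectively pay Pb = Ps − 42, where Ps is the price sellers receive.
On the curves, Pb = 562/3 - (1/6)Q and Ps = 15.25 + 0.125Q; the wedge Ps − Pb = 42 gives 15.25 + 0.125Q − (562/3 - (1/6)Q) = 42, so Q' = 734.
Then Pb = 562/3 − (1/6)·734 = 65 and Ps = 15.25 + 0.125·734 = 107.
Buyers' price falls by P* − Pb = 89 − 65 = 24; sellers' price rises by Ps − P* = 107 − 89 = 18.
So producers capture 18/42 = 3/7 of each unit of subsidy.

Producer share = 3/7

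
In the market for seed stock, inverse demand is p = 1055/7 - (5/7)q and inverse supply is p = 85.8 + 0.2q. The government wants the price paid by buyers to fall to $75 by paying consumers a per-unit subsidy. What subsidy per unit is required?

At a buyer price of 75, quantity demanded is 211 − 1.4·75 = 106.
Sellers supply 106 only when they receive ps = 85.8 + 0.2·106 = 107.
s = ps − pb = 107 − 75 = 32.

Required subsidy s = $32 per unit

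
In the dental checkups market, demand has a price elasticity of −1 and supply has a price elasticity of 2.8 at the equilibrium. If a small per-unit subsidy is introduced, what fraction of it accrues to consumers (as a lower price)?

For a small subsidy around the equilibrium, the benefit split depends on the relative slopes, which at a point are proportional to the elasticities.
Buyer share = εs/(εs + |εd|) = 2.8/(2.8 + 1) = 14/19; seller share = |εd|/(εs + |εd|) = 5/19.

Consumer share = 14/19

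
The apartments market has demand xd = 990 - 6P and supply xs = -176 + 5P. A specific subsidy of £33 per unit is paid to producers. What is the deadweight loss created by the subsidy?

Deadweight loss = £1485

Pre-subsidy: 990 - 6P = -176 + 5P gives P* = 106, x* = 354.
With the subsidy, sellers receive Ps = Pb + 33 for each unit, where Pb is the price buyers pay.
Supply in terms of Pb becomes xs = -176 + 5(Pb + 33) = -11 + 5Pb. Setting this equal to demand: 990 - 6Pb = -11 + 5Pb, so Pb = 91.
Sellers receive Ps = 91 + 33 = 124; x' = 990 − 6·91 = 444.
The subsidy expands output by 444 − 354 = 90 past the efficient level; on those units the gap between marginal cost and willingness to pay runs from 0 up to 33.
DWL = ½ × 33 × 90 = 1485.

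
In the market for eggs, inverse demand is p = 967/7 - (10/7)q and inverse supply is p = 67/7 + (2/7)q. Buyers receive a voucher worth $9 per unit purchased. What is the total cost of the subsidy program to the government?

Government cost = $722.25

Pre-subsidy: 967/7 - (10/7)q = 67/7 + (2/7)q gives q* = 75 and p* = 31.
With the rebate, buyers effectively pay pb = ps − 9, where ps is the price sellers receive.
On the curves, pb = 967/7 - (10/7)q and ps = 67/7 + (2/7)q; the wedge ps − pb = 9 gives 67/7 + (2/7)q − (967/7 - (10/7)q) = 9, so q' = 80.25.
Then pb = 967/7 − (10/7)·80.25 = 23.5 and ps = 67/7 + (2/7)·80.25 = 32.5.
Government outlay = subsidy × quantity = 9 × 80.25 = 722.25.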